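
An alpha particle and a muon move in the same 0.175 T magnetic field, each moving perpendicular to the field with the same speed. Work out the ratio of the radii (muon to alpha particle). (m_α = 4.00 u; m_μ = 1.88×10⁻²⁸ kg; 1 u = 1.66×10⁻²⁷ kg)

ratio ≈ 0.0566

r = mv/(qB) ⇒ at equal v, r ∝ m/q.
r_{muon}/r_{alpha particle} = 0.0566.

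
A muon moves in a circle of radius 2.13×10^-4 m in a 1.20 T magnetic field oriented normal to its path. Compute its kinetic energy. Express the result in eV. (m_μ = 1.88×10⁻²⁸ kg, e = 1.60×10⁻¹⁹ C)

v = qBr/m = (1×1.60×10^-19)(1.20)(2.13×10^-4) / (1.88×10^-28) = 2.18×10^5 m/s.
K = ½mv² = 0.5·(1.88×10^-28)·(2.18×10^5)² = 4.45×10^-18 J = 27.8 eV.

K ≈ 27.8 eV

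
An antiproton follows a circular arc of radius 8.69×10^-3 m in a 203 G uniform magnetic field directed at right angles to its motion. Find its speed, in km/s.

v ≈ 16.9 km/s

From qvB = mv²/r, v = qBr/m.
v = (1×1.60×10^-19)(0.0203)(8.69×10^-3) / (1.67×10^-27) = 1.69×10^4 m/s.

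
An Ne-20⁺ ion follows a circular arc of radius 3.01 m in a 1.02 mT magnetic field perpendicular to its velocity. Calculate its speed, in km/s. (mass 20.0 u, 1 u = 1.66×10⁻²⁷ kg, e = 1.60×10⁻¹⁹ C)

v ≈ 14.8 km/s

From qvB = mv²/r, v = qBr/m.
v = (1×1.60×10^-19)(1.02×10^-3)(3.01) / (3.32×10^-26) = 1.48×10^4 m/s.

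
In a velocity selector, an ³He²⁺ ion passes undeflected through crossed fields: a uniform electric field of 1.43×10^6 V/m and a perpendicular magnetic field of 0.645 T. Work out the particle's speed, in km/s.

For zero net force, qE = qvB, so v = E/B.
v = (1.43×10^6) / (0.645) = 2.22×10^6 m/s.

v ≈ 2220 km/s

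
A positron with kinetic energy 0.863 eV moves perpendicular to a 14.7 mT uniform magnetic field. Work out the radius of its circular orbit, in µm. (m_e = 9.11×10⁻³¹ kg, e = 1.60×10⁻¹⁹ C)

Convert the energy: K = 0.863 eV = 1.38×10^-19 J.
v = √(2K/m) = √(2·1.38×10^-19/9.11×10^-31) = 5.51×10^5 m/s.
r = mv/(qB) = (9.11×10^-31)(5.51×10^5) / [(1×1.60×10^-19)(0.0147)] = 2.13×10^-4 m.

r ≈ 213 µm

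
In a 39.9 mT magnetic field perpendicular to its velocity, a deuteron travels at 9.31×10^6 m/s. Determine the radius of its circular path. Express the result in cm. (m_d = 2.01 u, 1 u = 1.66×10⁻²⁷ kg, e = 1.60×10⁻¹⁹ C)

r ≈ 487 cm

The magnetic force provides the centripetal force: qvB = mv²/r, so r = mv/(qB).
r = (3.34×10^-27 kg)(9.31×10^6 m/s) / [(1×1.60×10^-19 C)(0.0399 T)] = 4.87 m.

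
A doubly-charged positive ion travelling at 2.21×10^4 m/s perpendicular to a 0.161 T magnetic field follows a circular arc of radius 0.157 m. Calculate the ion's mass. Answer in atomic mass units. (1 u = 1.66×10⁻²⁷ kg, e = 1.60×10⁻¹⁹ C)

qvB = mv²/r ⇒ m = qBr/v.
m = (2×1.60×10^-19)(0.161)(0.157) / (2.21×10^4) = 3.66×10^-25 kg = 220 u.

m ≈ 220 u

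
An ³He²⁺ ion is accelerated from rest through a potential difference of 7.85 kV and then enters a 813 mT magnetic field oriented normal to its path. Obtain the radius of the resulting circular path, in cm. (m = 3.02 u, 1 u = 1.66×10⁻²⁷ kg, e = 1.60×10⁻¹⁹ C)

The kinetic energy gained is K = qV = (2×1.60×10^-19)(7850) = 2.51×10^-15 J.
v = √(2K/m) = 1.00×10^6 m/s.
r = mv/(qB) = (5.01×10^-27)(1.00×10^6) / [(2×1.60×10^-19)(0.813)] = 0.0193 m.

r ≈ 1.93 cm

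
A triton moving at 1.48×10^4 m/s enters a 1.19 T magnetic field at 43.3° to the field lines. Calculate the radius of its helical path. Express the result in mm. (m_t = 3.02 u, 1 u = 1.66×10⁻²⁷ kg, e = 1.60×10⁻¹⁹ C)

r ≈ 0.267 mm

Only the perpendicular component v⊥ = v sin43.3° = 1.02×10^4 m/s is bent by the field.
r = m v⊥ /(qB) = (5.01×10^-27)(1.02×10^4) / [(1×1.60×10^-19)(1.19)] = 2.67×10^-4 m.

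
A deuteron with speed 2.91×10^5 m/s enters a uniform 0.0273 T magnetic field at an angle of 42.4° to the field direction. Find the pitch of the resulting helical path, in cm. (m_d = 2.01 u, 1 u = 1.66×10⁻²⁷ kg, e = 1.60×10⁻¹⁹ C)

pitch ≈ 103 cm

The velocity component along B is v∥ = v cos42.4° = 2.15×10^5 m/s.
The cyclotron period T = 2πm/(qB) = 4.80×10^-6 s is set by m, q, B alone.
Pitch = v∥·T = (2.15×10^5)(4.80×10^-6) = 1.03 m.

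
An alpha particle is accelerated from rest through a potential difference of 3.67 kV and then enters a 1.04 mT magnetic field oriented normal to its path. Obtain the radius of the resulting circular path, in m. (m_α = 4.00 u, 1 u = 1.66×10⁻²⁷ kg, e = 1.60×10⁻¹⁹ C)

r ≈ 11.9 m

The kinetic energy gained is K = qV = (2×1.60×10^-19)(3670) = 1.17×10^-15 J.
v = √(2K/m) = 5.95×10^5 m/s.
r = mv/(qB) = (6.64×10^-27)(5.95×10^5) / [(2×1.60×10^-19)(1.04×10^-3)] = 11.9 m.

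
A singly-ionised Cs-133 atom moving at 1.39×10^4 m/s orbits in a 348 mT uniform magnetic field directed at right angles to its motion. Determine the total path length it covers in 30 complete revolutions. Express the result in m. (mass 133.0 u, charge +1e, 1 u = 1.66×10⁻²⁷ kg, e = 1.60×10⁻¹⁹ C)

L ≈ 10.4 m

r = mv/(qB) = 0.0551 m, so one revolution covers 2πr = 0.346 m.
In 30 revolutions: L = 30·2πr = 10.4 m.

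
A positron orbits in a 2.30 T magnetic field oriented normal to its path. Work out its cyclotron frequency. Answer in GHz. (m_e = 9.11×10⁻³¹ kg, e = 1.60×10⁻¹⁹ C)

f ≈ 64.3 GHz

f = qB/(2πm) = (1×1.60×10^-19)(2.30) / [2π(9.11×10^-31)] = 6.43×10^10 Hz.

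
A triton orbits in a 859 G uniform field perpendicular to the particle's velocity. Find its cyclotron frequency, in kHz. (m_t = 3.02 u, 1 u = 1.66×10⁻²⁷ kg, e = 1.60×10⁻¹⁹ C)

f = qB/(2πm) = (1×1.60×10^-19)(0.0859) / [2π(5.01×10^-27)] = 4.36×10^5 Hz.

f ≈ 436 kHz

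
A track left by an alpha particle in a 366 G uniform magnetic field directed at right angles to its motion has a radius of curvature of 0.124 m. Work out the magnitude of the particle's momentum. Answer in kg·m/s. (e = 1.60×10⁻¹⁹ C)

p ≈ 1.45×10^-21 kg·m/s

Since qvB = mv²/r, the momentum p = mv = qBr.
p = (2×1.60×10^-19)(0.0366)(0.124) = 1.45×10^-21 kg·m/s.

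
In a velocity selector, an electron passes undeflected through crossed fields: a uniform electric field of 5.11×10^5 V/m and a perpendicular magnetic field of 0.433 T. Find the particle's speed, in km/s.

v ≈ 1180 km/s

For zero net force, qE = qvB, so v = E/B.
v = (5.11×10^5) / (0.433) = 1.18×10^6 m/s.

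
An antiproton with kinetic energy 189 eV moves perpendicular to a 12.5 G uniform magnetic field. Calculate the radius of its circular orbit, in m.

r ≈ 1.59 m

Convert the energy: K = 189 eV = 3.02×10^-17 J.
v = √(2K/m) = √(2·3.02×10^-17/1.67×10^-27) = 1.90×10^5 m/s.
r = mv/(qB) = (1.67×10^-27)(1.90×10^5) / [(1×1.60×10^-19)(1.25×10^-3)] = 1.59 m.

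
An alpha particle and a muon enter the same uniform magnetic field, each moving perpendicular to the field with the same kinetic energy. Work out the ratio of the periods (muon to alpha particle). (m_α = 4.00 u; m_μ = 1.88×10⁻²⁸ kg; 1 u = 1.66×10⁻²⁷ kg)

T = 2πm/(qB) is independent of speed, so T₂/T₁ = (m₂/q₂)/(m₁/q₁).
T_{muon}/T_{alpha particle} = (1.88×10^-28/1e) / (6.64×10^-27/2e) = 0.0566.

ratio ≈ 0.0566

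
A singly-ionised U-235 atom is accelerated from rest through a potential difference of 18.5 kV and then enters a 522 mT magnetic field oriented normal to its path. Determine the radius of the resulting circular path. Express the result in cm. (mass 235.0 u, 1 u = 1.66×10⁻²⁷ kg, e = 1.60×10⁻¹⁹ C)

r ≈ 57.5 cm

The kinetic energy gained is K = qV = (1×1.60×10^-19)(1.85×10^4) = 2.96×10^-15 J.
v = √(2K/m) = 1.23×10^5 m/s.
r = mv/(qB) = (3.90×10^-25)(1.23×10^5) / [(1×1.60×10^-19)(0.522)] = 0.575 m.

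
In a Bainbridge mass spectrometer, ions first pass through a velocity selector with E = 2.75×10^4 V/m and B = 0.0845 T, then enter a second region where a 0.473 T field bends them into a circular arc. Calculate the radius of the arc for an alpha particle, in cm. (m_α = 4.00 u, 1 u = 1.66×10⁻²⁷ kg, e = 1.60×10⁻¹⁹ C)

The selector passes v = E/B = 2.75×10^4/0.0845 = 3.25×10^5 m/s.
In the deflection region, r = mv/(qB₂) = (6.64×10^-27)(3.25×10^5) / [(2×1.60×10^-19)(0.473)] = 0.0143 m.

r ≈ 1.43 cm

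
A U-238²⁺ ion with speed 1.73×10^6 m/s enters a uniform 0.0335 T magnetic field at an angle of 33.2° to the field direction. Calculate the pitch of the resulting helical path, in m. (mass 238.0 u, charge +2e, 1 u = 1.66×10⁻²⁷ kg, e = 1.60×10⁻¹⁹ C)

The velocity component along B is v∥ = v cos33.2° = 1.45×10^6 m/s.
The cyclotron period T = 2πm/(qB) = 2.32×10^-4 s is set by m, q, B alone.
Pitch = v∥·T = (1.45×10^6)(2.32×10^-4) = 335 m.

pitch ≈ 335 m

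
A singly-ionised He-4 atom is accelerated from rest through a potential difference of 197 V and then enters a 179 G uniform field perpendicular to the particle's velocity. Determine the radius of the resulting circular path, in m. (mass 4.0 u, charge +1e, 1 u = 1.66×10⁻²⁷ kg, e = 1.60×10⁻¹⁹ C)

r ≈ 0.226 m

The kinetic energy gained is K = qV = (1×1.60×10^-19)(197) = 3.15×10^-17 J.
v = √(2K/m) = 9.74×10^4 m/s.
r = mv/(qB) = (6.64×10^-27)(9.74×10^4) / [(1×1.60×10^-19)(0.0179)] = 0.226 m.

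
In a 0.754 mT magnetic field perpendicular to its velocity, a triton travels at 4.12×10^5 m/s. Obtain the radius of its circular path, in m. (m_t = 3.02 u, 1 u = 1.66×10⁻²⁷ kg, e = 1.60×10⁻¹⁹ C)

The magnetic force provides the centripetal force: qvB = mv²/r, so r = mv/(qB).
r = (5.01×10^-27 kg)(4.12×10^5 m/s) / [(1×1.60×10^-19 C)(7.54×10^-4 T)] = 17.1 m.

r ≈ 17.1 m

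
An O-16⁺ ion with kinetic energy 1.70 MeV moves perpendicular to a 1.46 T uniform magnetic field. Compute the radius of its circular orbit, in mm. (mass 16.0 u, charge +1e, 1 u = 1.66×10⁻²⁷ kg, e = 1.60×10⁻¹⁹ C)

r ≈ 515 mm

Convert the energy: K = 1.70 MeV = 2.72×10^-13 J.
v = √(2K/m) = √(2·2.72×10^-13/2.66×10^-26) = 4.53×10^6 m/s.
r = mv/(qB) = (2.66×10^-26)(4.53×10^6) / [(1×1.60×10^-19)(1.46)] = 0.515 m.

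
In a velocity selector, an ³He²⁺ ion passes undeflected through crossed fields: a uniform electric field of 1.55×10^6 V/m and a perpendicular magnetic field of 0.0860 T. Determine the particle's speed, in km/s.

v ≈ 18000 km/s

For zero net force, qE = qvB, so v = E/B.
v = (1.55×10^6) / (0.0860) = 1.80×10^7 m/s.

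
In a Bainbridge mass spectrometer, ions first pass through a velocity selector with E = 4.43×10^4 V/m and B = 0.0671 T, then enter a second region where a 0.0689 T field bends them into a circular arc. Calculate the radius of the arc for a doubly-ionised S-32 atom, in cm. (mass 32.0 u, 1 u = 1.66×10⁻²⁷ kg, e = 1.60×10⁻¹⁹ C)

r ≈ 159 cm

The selector passes v = E/B = 4.43×10^4/0.0671 = 6.60×10^5 m/s.
In the deflection region, r = mv/(qB₂) = (5.31×10^-26)(6.60×10^5) / [(2×1.60×10^-19)(0.0689)] = 1.59 m.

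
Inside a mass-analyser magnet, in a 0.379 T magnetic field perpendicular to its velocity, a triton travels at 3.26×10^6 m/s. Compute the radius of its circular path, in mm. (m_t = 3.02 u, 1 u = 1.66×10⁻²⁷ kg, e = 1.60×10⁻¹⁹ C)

r ≈ 270 mm

The magnetic force provides the centripetal force: qvB = mv²/r, so r = mv/(qB).
r = (5.01×10^-27 kg)(3.26×10^6 m/s) / [(1×1.60×10^-19 C)(0.379 T)] = 0.270 m.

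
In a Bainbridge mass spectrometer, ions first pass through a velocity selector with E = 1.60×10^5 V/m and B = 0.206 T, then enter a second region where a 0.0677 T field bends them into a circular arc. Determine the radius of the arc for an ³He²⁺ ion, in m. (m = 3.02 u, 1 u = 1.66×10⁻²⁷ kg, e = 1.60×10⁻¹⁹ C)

The selector passes v = E/B = 1.60×10^5/0.206 = 7.77×10^5 m/s.
In the deflection region, r = mv/(qB₂) = (5.01×10^-27)(7.77×10^5) / [(2×1.60×10^-19)(0.0677)] = 0.180 m.

r ≈ 0.180 m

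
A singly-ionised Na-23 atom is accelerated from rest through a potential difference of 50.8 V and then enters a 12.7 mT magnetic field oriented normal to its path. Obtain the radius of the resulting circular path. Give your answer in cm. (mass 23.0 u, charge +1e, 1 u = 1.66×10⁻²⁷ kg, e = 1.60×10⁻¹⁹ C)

The kinetic energy gained is K = qV = (1×1.60×10^-19)(50.8) = 8.13×10^-18 J.
v = √(2K/m) = 2.06×10^4 m/s.
r = mv/(qB) = (3.82×10^-26)(2.06×10^4) / [(1×1.60×10^-19)(0.0127)] = 0.388 m.

r ≈ 38.8 cm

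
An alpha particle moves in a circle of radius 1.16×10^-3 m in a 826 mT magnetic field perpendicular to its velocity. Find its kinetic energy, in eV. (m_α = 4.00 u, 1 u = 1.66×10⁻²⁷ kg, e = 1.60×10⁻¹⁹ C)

K ≈ 44.2 eV

v = qBr/m = (2×1.60×10^-19)(0.826)(1.16×10^-3) / (6.64×10^-27) = 4.62×10^4 m/s.
K = ½mv² = 0.5·(6.64×10^-27)·(4.62×10^4)² = 7.08×10^-18 J = 44.2 eV.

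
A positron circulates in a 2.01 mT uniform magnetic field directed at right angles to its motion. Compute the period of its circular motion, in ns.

The cyclotron period is independent of speed: T = 2πm/(qB).
T = 2π(9.11×10^-31) / [(1×1.60×10^-19)(2.01×10^-3)] = 1.78×10^-8 s.

T ≈ 17.8 ns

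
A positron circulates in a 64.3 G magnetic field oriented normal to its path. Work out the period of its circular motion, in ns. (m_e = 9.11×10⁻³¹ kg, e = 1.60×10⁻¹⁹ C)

T ≈ 5.56 ns

The cyclotron period is independent of speed: T = 2πm/(qB).
T = 2π(9.11×10^-31) / [(1×1.60×10^-19)(6.43×10^-3)] = 5.56×10^-9 s.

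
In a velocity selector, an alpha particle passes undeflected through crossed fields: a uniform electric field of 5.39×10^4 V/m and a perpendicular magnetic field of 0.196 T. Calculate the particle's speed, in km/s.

For zero net force, qE = qvB, so v = E/B.
v = (5.39×10^4) / (0.196) = 2.75×10^5 m/s.

v ≈ 275 km/s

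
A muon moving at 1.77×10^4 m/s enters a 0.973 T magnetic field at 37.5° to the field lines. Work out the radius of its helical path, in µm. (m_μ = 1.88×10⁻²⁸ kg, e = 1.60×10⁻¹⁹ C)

Only the perpendicular component v⊥ = v sin37.5° = 1.08×10^4 m/s is bent by the field.
r = m v⊥ /(qB) = (1.88×10^-28)(1.08×10^4) / [(1×1.60×10^-19)(0.973)] = 1.30×10^-5 m.

r ≈ 13.0 µm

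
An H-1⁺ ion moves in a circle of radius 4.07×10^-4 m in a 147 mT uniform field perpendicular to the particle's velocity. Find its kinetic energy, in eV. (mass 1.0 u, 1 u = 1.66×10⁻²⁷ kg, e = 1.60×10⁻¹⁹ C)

K ≈ 0.173 eV

v = qBr/m = (1×1.60×10^-19)(0.147)(4.07×10^-4) / (1.66×10^-27) = 5770 m/s.
K = ½mv² = 0.5·(1.66×10^-27)·(5770)² = 2.76×10^-20 J = 0.173 eV.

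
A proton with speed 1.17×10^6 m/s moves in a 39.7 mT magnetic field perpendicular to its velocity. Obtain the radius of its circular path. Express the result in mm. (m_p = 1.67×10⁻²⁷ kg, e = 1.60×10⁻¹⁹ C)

The magnetic force provides the centripetal force: qvB = mv²/r, so r = mv/(qB).
r = (1.67×10^-27 kg)(1.17×10^6 m/s) / [(1×1.60×10^-19 C)(0.0397 T)] = 0.308 m.

r ≈ 308 mm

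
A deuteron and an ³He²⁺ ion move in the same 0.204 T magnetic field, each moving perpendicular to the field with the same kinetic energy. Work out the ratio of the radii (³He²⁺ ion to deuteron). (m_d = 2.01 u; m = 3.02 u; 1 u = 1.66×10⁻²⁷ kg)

ratio ≈ 0.613

r = √(2mK)/(qB) ⇒ at equal K, r ∝ √m/q.
r_{³He²⁺ ion}/r_{deuteron} = 0.613.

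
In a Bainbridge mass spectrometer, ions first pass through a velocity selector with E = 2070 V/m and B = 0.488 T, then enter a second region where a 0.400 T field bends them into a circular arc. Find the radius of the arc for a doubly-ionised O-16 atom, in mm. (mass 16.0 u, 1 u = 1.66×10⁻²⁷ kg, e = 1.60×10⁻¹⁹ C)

The selector passes v = E/B = 2070/0.488 = 4240 m/s.
In the deflection region, r = mv/(qB₂) = (2.66×10^-26)(4240) / [(2×1.60×10^-19)(0.400)] = 8.80×10^-4 m.

r ≈ 0.880 mm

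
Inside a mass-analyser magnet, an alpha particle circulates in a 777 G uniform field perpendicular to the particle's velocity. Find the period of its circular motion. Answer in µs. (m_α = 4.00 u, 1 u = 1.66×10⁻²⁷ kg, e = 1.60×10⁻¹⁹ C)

The cyclotron period is independent of speed: T = 2πm/(qB).
T = 2π(6.64×10^-27) / [(2×1.60×10^-19)(0.0777)] = 1.68×10^-6 s.

T ≈ 1.68 µs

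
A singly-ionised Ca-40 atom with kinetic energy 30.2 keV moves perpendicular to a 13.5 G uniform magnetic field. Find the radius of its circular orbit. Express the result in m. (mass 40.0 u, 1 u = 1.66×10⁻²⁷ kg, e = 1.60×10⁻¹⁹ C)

Convert the energy: K = 30.2 keV = 4.83×10^-15 J.
v = √(2K/m) = √(2·4.83×10^-15/6.64×10^-26) = 3.81×10^5 m/s.
r = mv/(qB) = (6.64×10^-26)(3.81×10^5) / [(1×1.60×10^-19)(1.35×10^-3)] = 117 m.

r ≈ 117 m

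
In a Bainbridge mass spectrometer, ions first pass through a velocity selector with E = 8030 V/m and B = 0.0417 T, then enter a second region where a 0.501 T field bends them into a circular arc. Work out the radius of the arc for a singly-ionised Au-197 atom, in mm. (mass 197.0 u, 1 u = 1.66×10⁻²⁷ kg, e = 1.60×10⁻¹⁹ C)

The selector passes v = E/B = 8030/0.0417 = 1.93×10^5 m/s.
In the deflection region, r = mv/(qB₂) = (3.27×10^-25)(1.93×10^5) / [(1×1.60×10^-19)(0.501)] = 0.786 m.

r ≈ 786 mm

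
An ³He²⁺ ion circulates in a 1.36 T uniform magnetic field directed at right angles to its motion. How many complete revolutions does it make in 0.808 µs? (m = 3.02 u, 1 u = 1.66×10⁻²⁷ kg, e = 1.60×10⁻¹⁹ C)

T = 2πm/(qB) = 2π(5.0132×10^-27) / [(2×1.60×10^-19)(1.36)] = 7.2378×10^-8 s.
N = t/T = 8.08×10^-7 / 7.2378×10^-8 ≈ 11.16, so 11 complete revolutions.

N = 11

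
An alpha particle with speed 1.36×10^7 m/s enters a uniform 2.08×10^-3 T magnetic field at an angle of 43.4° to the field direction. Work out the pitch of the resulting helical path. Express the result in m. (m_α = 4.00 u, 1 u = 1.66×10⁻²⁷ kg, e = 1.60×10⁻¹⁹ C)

pitch ≈ 619 m

The velocity component along B is v∥ = v cos43.4° = 9.88×10^6 m/s.
The cyclotron period T = 2πm/(qB) = 6.27×10^-5 s is set by m, q, B alone.
Pitch = v∥·T = (9.88×10^6)(6.27×10^-5) = 619 m.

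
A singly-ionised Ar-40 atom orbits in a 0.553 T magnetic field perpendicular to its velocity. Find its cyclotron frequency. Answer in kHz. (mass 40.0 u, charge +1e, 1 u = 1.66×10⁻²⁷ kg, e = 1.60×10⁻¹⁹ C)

f = qB/(2πm) = (1×1.60×10^-19)(0.553) / [2π(6.64×10^-26)] = 2.12×10^5 Hz.

f ≈ 212 kHz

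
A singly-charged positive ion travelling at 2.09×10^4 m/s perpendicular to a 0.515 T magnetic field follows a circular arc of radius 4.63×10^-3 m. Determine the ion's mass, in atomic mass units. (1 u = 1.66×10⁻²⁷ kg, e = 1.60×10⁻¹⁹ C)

m ≈ 11.0 u

qvB = mv²/r ⇒ m = qBr/v.
m = (1×1.60×10^-19)(0.515)(4.63×10^-3) / (2.09×10^4) = 1.83×10^-26 kg = 11.0 u.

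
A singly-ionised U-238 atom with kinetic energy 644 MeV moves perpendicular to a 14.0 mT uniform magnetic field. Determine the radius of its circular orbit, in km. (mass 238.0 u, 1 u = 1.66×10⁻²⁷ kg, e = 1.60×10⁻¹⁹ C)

Convert the energy: K = 644 MeV = 1.03×10^-10 J.
v = √(2K/m) = √(2·1.03×10^-10/3.95×10^-25) = 2.28×10^7 m/s.
r = mv/(qB) = (3.95×10^-25)(2.28×10^7) / [(1×1.60×10^-19)(0.0140)] = 4030 m.

r ≈ 4.03 km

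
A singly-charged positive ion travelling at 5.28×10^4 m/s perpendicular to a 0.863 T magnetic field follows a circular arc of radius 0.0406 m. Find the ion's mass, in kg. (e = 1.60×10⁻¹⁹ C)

qvB = mv²/r ⇒ m = qBr/v.
m = (1×1.60×10^-19)(0.863)(0.0406) / (5.28×10^4) = 1.06×10^-25 kg.

m ≈ 1.06×10^-25 kg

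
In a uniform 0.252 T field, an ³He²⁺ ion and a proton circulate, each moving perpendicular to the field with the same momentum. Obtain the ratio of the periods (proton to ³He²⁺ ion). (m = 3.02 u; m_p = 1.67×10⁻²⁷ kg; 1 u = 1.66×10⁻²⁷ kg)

ratio ≈ 0.666

T = 2πm/(qB) is independent of speed, so T₂/T₁ = (m₂/q₂)/(m₁/q₁).
T_{proton}/T_{³He²⁺ ion} = (1.67×10^-27/1e) / (5.01×10^-27/2e) = 0.666.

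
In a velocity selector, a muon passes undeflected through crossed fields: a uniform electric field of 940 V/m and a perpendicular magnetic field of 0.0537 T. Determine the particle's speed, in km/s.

For zero net force, qE = qvB, so v = E/B.
v = (940) / (0.0537) = 1.75×10^4 m/s.

v ≈ 17.5 km/s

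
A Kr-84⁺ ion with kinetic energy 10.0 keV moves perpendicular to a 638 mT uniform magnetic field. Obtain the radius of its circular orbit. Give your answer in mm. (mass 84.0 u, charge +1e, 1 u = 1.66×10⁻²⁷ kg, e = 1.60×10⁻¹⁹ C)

r ≈ 207 mm

Convert the energy: K = 10.0 keV = 1.60×10^-15 J.
v = √(2K/m) = √(2·1.60×10^-15/1.39×10^-25) = 1.51×10^5 m/s.
r = mv/(qB) = (1.39×10^-25)(1.51×10^5) / [(1×1.60×10^-19)(0.638)] = 0.207 m.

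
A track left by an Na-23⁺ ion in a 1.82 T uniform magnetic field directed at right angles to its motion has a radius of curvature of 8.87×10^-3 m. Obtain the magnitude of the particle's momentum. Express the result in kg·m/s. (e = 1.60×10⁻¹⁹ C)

p ≈ 2.58×10^-21 kg·m/s

Since qvB = mv²/r, the momentum p = mv = qBr.
p = (1×1.60×10^-19)(1.82)(8.87×10^-3) = 2.58×10^-21 kg·m/s.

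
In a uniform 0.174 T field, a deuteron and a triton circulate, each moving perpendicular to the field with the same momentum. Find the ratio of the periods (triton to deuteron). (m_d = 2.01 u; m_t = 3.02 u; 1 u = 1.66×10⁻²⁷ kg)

T = 2πm/(qB) is independent of speed, so T₂/T₁ = (m₂/q₂)/(m₁/q₁).
T_{triton}/T_{deuteron} = (5.01×10^-27/1e) / (3.34×10^-27/1e) = 1.50.

ratio ≈ 1.50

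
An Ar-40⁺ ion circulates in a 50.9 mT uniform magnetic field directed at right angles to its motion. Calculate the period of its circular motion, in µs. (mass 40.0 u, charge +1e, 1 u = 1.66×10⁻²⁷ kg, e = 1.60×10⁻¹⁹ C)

T ≈ 51.2 µs

The cyclotron period is independent of speed: T = 2πm/(qB).
T = 2π(6.64×10^-26) / [(1×1.60×10^-19)(0.0509)] = 5.12×10^-5 s.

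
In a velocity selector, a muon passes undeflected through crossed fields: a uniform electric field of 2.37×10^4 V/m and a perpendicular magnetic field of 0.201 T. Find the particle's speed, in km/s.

For zero net force, qE = qvB, so v = E/B.
v = (2.37×10^4) / (0.201) = 1.18×10^5 m/s.

v ≈ 118 km/s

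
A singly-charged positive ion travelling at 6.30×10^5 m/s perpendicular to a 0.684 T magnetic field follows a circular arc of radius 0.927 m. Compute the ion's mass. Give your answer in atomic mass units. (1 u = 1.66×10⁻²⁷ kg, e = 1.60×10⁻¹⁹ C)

qvB = mv²/r ⇒ m = qBr/v.
m = (1×1.60×10^-19)(0.684)(0.927) / (6.30×10^5) = 1.61×10^-25 kg = 97.0 u.

m ≈ 97.0 u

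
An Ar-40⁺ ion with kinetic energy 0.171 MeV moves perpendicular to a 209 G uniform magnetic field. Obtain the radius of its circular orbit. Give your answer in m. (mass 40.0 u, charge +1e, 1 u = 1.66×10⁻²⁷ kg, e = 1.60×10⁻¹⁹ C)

r ≈ 18.0 m

Convert the energy: K = 0.171 MeV = 2.74×10^-14 J.
v = √(2K/m) = √(2·2.74×10^-14/6.64×10^-26) = 9.08×10^5 m/s.
r = mv/(qB) = (6.64×10^-26)(9.08×10^5) / [(1×1.60×10^-19)(0.0209)] = 18.0 m.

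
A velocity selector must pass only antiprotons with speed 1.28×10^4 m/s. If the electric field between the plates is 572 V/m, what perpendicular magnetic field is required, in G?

B ≈ 447 G

qE = qvB ⇒ B = E/v = (572) / (1.28×10^4) = 0.0447 T.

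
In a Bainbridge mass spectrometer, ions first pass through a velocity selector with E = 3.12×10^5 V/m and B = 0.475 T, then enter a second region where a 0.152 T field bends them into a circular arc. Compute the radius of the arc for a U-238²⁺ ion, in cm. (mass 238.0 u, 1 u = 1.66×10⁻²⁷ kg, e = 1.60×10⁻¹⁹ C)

The selector passes v = E/B = 3.12×10^5/0.475 = 6.57×10^5 m/s.
In the deflection region, r = mv/(qB₂) = (3.95×10^-25)(6.57×10^5) / [(2×1.60×10^-19)(0.152)] = 5.34 m.

r ≈ 534 cm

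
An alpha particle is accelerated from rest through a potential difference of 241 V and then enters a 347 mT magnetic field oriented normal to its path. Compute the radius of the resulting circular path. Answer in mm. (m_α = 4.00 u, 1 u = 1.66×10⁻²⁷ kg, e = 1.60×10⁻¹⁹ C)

The kinetic energy gained is K = qV = (2×1.60×10^-19)(241) = 7.71×10^-17 J.
v = √(2K/m) = 1.52×10^5 m/s.
r = mv/(qB) = (6.64×10^-27)(1.52×10^5) / [(2×1.60×10^-19)(0.347)] = 9.11×10^-3 m.

r ≈ 9.11 mm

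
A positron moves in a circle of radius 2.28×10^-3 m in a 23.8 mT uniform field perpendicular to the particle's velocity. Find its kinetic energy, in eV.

K ≈ 259 eV

v = qBr/m = (1×1.60×10^-19)(0.0238)(2.28×10^-3) / (9.11×10^-31) = 9.53×10^6 m/s.
K = ½mv² = 0.5·(9.11×10^-31)·(9.53×10^6)² = 4.14×10^-17 J = 259 eV.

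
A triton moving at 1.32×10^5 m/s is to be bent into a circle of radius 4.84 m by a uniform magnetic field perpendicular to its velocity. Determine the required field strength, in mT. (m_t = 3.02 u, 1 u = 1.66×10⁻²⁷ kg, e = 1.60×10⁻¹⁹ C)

B ≈ 0.855 mT

qvB = mv²/r gives B = mv/(qr).
B = (5.01×10^-27)(1.32×10^5) / [(1×1.60×10^-19)(4.84)] = 8.55×10^-4 T.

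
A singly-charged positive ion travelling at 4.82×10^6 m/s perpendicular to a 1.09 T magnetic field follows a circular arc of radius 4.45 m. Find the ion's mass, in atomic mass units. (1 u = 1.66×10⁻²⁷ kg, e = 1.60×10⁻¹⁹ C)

qvB = mv²/r ⇒ m = qBr/v.
m = (1×1.60×10^-19)(1.09)(4.45) / (4.82×10^6) = 1.61×10^-25 kg = 97.0 u.

m ≈ 97.0 u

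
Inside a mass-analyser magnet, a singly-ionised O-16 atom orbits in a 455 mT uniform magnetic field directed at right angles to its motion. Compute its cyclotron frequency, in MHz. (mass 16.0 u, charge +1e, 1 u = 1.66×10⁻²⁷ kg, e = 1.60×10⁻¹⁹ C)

f = qB/(2πm) = (1×1.60×10^-19)(0.455) / [2π(2.66×10^-26)] = 4.36×10^5 Hz.

f ≈ 0.436 MHz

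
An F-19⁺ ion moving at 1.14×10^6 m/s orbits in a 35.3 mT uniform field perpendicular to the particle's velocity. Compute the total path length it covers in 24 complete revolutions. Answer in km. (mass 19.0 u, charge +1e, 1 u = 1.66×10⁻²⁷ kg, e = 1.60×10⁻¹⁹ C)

L ≈ 0.960 km

r = mv/(qB) = 6.37 m, so one revolution covers 2πr = 40.0 m.
In 24 revolutions: L = 24·2πr = 960 m.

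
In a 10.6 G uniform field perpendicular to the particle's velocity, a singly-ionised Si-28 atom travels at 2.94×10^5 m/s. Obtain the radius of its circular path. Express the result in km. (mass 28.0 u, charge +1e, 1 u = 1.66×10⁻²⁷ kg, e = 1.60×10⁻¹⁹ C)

r ≈ 0.0806 km

The magnetic force provides the centripetal force: qvB = mv²/r, so r = mv/(qB).
r = (4.65×10^-26 kg)(2.94×10^5 m/s) / [(1×1.60×10^-19 C)(1.06×10^-3 T)] = 80.6 m.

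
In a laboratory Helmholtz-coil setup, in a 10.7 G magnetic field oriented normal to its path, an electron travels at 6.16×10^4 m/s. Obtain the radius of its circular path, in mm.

The magnetic force provides the centripetal force: qvB = mv²/r, so r = mv/(qB).
r = (9.11×10^-31 kg)(6.16×10^4 m/s) / [(1×1.60×10^-19 C)(1.07×10^-3 T)] = 3.28×10^-4 m.

r ≈ 0.328 mm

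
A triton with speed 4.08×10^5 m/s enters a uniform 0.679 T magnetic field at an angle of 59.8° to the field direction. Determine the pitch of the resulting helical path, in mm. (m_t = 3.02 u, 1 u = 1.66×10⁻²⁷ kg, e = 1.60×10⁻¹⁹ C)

The velocity component along B is v∥ = v cos59.8° = 2.05×10^5 m/s.
The cyclotron period T = 2πm/(qB) = 2.90×10^-7 s is set by m, q, B alone.
Pitch = v∥·T = (2.05×10^5)(2.90×10^-7) = 0.0595 m.

pitch ≈ 59.5 mm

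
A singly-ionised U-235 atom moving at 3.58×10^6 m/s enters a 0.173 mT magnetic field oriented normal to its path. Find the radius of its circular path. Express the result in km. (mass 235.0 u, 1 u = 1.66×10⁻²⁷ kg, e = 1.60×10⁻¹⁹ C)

r ≈ 50.5 km

The magnetic force provides the centripetal force: qvB = mv²/r, so r = mv/(qB).
r = (3.90×10^-25 kg)(3.58×10^6 m/s) / [(1×1.60×10^-19 C)(1.73×10^-4 T)] = 5.05×10^4 m.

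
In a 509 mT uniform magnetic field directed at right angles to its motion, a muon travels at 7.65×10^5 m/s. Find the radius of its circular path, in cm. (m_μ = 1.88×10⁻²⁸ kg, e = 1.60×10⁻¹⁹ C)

The magnetic force provides the centripetal force: qvB = mv²/r, so r = mv/(qB).
r = (1.88×10^-28 kg)(7.65×10^5 m/s) / [(1×1.60×10^-19 C)(0.509 T)] = 1.77×10^-3 m.

r ≈ 0.177 cm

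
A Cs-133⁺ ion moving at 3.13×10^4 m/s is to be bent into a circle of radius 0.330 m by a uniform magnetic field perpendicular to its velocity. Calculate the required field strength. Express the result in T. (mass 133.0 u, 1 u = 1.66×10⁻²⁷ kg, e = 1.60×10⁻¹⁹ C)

qvB = mv²/r gives B = mv/(qr).
B = (2.21×10^-25)(3.13×10^4) / [(1×1.60×10^-19)(0.330)] = 0.131 T.

B ≈ 0.131 T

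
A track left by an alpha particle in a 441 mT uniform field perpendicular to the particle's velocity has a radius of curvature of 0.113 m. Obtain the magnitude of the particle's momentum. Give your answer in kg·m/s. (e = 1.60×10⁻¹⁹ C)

p ≈ 1.59×10^-20 kg·m/s

Since qvB = mv²/r, the momentum p = mv = qBr.
p = (2×1.60×10^-19)(0.441)(0.113) = 1.59×10^-20 kg·m/s.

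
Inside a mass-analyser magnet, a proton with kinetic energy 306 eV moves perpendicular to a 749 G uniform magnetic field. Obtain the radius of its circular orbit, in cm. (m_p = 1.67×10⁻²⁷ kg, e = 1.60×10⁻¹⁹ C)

Convert the energy: K = 306 eV = 4.90×10^-17 J.
v = √(2K/m) = √(2·4.90×10^-17/1.67×10^-27) = 2.42×10^5 m/s.
r = mv/(qB) = (1.67×10^-27)(2.42×10^5) / [(1×1.60×10^-19)(0.0749)] = 0.0337 m.

r ≈ 3.37 cm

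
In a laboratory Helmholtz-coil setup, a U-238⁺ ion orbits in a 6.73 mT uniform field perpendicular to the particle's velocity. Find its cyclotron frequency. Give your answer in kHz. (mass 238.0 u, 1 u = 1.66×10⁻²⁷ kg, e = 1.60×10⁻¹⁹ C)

f ≈ 0.434 kHz

f = qB/(2πm) = (1×1.60×10^-19)(6.73×10^-3) / [2π(3.95×10^-25)] = 434 Hz.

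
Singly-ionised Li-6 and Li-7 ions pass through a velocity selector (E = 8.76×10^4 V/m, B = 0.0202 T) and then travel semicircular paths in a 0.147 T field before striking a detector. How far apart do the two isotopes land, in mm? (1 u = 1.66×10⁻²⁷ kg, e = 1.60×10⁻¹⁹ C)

Both emerge at v = E/B₁ = 4.34×10^6 m/s.
r = mv/(qB₂), so r₁ = 1.836 m and r₂ = 2.143 m, giving Δr = 0.306 m.
After a semicircle each ion lands a diameter 2r from the entry slit, so the separation is 2Δr = 0.612 m.

Δd ≈ 612 mm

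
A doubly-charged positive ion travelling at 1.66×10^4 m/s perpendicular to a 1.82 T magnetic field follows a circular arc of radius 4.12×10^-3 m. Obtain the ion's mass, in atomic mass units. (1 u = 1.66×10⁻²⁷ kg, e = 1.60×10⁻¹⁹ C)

m ≈ 87.1 u

qvB = mv²/r ⇒ m = qBr/v.
m = (2×1.60×10^-19)(1.82)(4.12×10^-3) / (1.66×10^4) = 1.45×10^-25 kg = 87.1 u.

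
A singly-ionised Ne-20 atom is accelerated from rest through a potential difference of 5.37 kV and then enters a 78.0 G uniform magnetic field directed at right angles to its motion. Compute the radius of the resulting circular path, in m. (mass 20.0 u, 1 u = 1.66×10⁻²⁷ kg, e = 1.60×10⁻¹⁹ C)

The kinetic energy gained is K = qV = (1×1.60×10^-19)(5370) = 8.59×10^-16 J.
v = √(2K/m) = 2.28×10^5 m/s.
r = mv/(qB) = (3.32×10^-26)(2.28×10^5) / [(1×1.60×10^-19)(7.80×10^-3)] = 6.05 m.

r ≈ 6.05 m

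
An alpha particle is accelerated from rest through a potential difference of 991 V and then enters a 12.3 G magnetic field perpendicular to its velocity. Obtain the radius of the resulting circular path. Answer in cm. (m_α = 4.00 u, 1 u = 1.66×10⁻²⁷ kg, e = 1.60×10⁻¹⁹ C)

r ≈ 521 cm

The kinetic energy gained is K = qV = (2×1.60×10^-19)(991) = 3.17×10^-16 J.
v = √(2K/m) = 3.09×10^5 m/s.
r = mv/(qB) = (6.64×10^-27)(3.09×10^5) / [(2×1.60×10^-19)(1.23×10^-3)] = 5.21 m.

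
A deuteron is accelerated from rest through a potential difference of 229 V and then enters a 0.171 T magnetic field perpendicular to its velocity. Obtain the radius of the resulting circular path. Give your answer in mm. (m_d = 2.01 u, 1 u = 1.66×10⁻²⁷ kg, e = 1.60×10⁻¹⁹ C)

The kinetic energy gained is K = qV = (1×1.60×10^-19)(229) = 3.66×10^-17 J.
v = √(2K/m) = 1.48×10^5 m/s.
r = mv/(qB) = (3.34×10^-27)(1.48×10^5) / [(1×1.60×10^-19)(0.171)] = 0.0181 m.

r ≈ 18.1 mm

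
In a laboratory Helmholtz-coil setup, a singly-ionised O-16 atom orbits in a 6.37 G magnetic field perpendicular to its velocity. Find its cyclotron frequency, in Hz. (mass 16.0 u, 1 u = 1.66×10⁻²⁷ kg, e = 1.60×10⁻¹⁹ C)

f = qB/(2πm) = (1×1.60×10^-19)(6.37×10^-4) / [2π(2.66×10^-26)] = 611 Hz.

f ≈ 611 Hz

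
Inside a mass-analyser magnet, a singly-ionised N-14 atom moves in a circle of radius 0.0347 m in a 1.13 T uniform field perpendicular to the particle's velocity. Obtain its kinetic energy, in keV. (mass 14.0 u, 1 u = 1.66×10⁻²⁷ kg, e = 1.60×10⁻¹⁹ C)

K ≈ 5.29 keV

v = qBr/m = (1×1.60×10^-19)(1.13)(0.0347) / (2.32×10^-26) = 2.70×10^5 m/s.
K = ½mv² = 0.5·(2.32×10^-26)·(2.70×10^5)² = 8.47×10^-16 J = 5.29 keV.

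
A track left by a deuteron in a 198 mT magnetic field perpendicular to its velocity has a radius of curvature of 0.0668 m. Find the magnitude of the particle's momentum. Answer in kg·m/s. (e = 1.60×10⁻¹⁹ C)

Since qvB = mv²/r, the momentum p = mv = qBr.
p = (1×1.60×10^-19)(0.198)(0.0668) = 2.12×10^-21 kg·m/s.

p ≈ 2.12×10^-21 kg·m/s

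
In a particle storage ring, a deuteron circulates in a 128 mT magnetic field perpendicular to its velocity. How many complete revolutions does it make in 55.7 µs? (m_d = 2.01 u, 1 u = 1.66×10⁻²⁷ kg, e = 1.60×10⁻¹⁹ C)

N = 54

T = 2πm/(qB) = 2π(3.3366×10^-27) / [(1×1.60×10^-19)(0.128)] = 1.0237×10^-6 s.
N = t/T = 5.57×10^-5 / 1.0237×10^-6 ≈ 54.41, so 54 complete revolutions.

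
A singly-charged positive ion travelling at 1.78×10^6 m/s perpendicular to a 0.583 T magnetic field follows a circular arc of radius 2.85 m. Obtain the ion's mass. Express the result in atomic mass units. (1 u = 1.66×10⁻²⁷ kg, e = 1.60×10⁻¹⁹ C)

qvB = mv²/r ⇒ m = qBr/v.
m = (1×1.60×10^-19)(0.583)(2.85) / (1.78×10^6) = 1.49×10^-25 kg = 90.0 u.

m ≈ 90.0 u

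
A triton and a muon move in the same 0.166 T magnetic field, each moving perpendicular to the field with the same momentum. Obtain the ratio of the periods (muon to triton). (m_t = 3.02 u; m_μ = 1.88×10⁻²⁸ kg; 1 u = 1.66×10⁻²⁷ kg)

ratio ≈ 0.0375

T = 2πm/(qB) is independent of speed, so T₂/T₁ = (m₂/q₂)/(m₁/q₁).
T_{muon}/T_{triton} = (1.88×10^-28/1e) / (5.01×10^-27/1e) = 0.0375.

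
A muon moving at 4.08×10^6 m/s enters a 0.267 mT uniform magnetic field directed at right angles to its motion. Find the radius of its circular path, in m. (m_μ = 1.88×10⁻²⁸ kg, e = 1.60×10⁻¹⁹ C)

r ≈ 18.0 m

The magnetic force provides the centripetal force: qvB = mv²/r, so r = mv/(qB).
r = (1.88×10^-28 kg)(4.08×10^6 m/s) / [(1×1.60×10^-19 C)(2.67×10^-4 T)] = 18.0 m.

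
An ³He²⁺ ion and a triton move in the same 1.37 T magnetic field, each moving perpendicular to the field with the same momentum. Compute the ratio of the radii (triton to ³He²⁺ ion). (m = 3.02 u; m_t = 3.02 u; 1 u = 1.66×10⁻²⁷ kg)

r = p/(qB) ⇒ at equal p, r ∝ 1/q.
r_{triton}/r_{³He²⁺ ion} = 2.00.

ratio ≈ 2.00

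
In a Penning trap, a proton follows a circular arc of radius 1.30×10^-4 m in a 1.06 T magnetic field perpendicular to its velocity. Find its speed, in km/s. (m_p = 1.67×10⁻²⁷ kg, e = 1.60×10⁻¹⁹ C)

From qvB = mv²/r, v = qBr/m.
v = (1×1.60×10^-19)(1.06)(1.30×10^-4) / (1.67×10^-27) = 1.32×10^4 m/s.

v ≈ 13.2 km/s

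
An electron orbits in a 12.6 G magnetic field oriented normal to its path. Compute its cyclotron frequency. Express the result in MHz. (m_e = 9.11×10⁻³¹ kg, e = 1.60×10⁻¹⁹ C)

f = qB/(2πm) = (1×1.60×10^-19)(1.26×10^-3) / [2π(9.11×10^-31)] = 3.52×10^7 Hz.

f ≈ 35.2 MHz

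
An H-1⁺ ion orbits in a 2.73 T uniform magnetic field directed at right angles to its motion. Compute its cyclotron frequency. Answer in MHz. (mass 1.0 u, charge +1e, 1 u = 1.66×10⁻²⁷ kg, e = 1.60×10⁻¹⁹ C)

f = qB/(2πm) = (1×1.60×10^-19)(2.73) / [2π(1.66×10^-27)] = 4.19×10^7 Hz.

f ≈ 41.9 MHz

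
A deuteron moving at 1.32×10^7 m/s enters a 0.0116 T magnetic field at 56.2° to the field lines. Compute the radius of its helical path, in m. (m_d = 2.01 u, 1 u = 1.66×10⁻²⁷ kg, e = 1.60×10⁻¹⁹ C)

r ≈ 19.7 m

Only the perpendicular component v⊥ = v sin56.2° = 1.10×10^7 m/s is bent by the field.
r = m v⊥ /(qB) = (3.34×10^-27)(1.10×10^7) / [(1×1.60×10^-19)(0.0116)] = 19.7 m.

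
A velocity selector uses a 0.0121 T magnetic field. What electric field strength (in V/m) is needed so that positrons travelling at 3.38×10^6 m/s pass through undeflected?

qE = qvB ⇒ E = vB = (3.38×10^6)(0.0121) = 4.09×10^4 V/m.

E ≈ 4.09×10^4 V/m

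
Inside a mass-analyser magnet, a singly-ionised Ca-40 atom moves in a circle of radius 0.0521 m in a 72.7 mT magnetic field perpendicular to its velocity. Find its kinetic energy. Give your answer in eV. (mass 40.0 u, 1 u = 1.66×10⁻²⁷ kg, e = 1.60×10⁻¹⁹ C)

K ≈ 17.3 eV

v = qBr/m = (1×1.60×10^-19)(0.0727)(0.0521) / (6.64×10^-26) = 9130 m/s.
K = ½mv² = 0.5·(6.64×10^-26)·(9130)² = 2.77×10^-18 J = 17.3 eV.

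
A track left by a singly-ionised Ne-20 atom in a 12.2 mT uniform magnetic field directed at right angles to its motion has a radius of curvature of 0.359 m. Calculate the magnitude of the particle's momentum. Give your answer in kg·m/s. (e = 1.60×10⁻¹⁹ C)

Since qvB = mv²/r, the momentum p = mv = qBr.
p = (1×1.60×10^-19)(0.0122)(0.359) = 7.01×10^-22 kg·m/s.

p ≈ 7.01×10^-22 kg·m/s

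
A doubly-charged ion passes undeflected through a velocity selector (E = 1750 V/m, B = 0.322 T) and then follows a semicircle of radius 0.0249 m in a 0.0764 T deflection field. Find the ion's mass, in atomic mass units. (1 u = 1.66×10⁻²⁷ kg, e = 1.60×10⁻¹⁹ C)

m ≈ 67.5 u

v = E/B₁ = 5430 m/s.
From r = mv/(qB₂), m = qB₂r/v = (2×1.60×10^-19)(0.0764)(0.0249) / (5430) = 1.12×10^-25 kg.
In atomic mass units: m = 1.12×10^-25 / 1.66×10^-27 = 67.5 u.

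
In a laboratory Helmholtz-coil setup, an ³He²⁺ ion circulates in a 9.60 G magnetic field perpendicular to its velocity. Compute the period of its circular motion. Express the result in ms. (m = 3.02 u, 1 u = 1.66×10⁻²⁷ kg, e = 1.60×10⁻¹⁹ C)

T ≈ 0.103 ms

The cyclotron period is independent of speed: T = 2πm/(qB).
T = 2π(5.01×10^-27) / [(2×1.60×10^-19)(9.60×10^-4)] = 1.03×10^-4 s.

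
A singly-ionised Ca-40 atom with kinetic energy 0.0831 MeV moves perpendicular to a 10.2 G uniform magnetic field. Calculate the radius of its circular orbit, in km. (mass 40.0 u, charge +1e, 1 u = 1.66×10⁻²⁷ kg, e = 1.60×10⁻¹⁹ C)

Convert the energy: K = 0.0831 MeV = 1.33×10^-14 J.
v = √(2K/m) = √(2·1.33×10^-14/6.64×10^-26) = 6.33×10^5 m/s.
r = mv/(qB) = (6.64×10^-26)(6.33×10^5) / [(1×1.60×10^-19)(1.02×10^-3)] = 257 m.

r ≈ 0.257 km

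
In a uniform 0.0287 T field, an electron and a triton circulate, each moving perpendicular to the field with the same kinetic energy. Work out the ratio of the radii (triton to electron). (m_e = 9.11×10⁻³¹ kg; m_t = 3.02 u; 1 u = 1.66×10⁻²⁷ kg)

r = √(2mK)/(qB) ⇒ at equal K, r ∝ √m/q.
r_{triton}/r_{electron} = 74.2.

ratio ≈ 74.2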